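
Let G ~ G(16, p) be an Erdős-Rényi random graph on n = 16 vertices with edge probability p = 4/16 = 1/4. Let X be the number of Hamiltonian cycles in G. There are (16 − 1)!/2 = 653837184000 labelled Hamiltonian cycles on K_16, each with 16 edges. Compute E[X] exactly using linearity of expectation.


K_16 has (16 − 1)!/2 = 653837184000 labelled Hamiltonian cycles.
For each such Hamiltonian cycle H, let X_H = 1 if all 16 edges of H are present in G. Then P[X_H = 1] = p^{16} = (1/4)^{16} = 1/4294967296.
Summing the indicators: E[X] = Σ_H E[X_H] = 653837184000 · p^{16} = 653837184000 · 1/4294967296 = 638512875/4194304.
Numerically: E[X] ≈ 152.2.

E[X] = 653837184000 · (1/4)^{16} = 638512875/4194304 ≈ 152.2.


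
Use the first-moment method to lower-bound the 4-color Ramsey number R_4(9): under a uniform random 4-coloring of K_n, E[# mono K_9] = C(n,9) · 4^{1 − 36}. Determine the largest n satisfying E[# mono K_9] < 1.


We need C(n, 9) · 4^{1 − 36} < 1, i.e. C(n, 9) < 4^{36 − 1} = 1180591620717411303424.
Check values of n near the boundary:
  n = 909: C(909, 9) = 1122169012923711463931; 1122169012923711463931 < 1180591620717411303424? YES
  n = 910: C(910, 9) = 1133378248346922788210; 1133378248346922788210 < 1180591620717411303424? YES
  n = 911: C(911, 9) = 1144686900492291197405; 1144686900492291197405 < 1180591620717411303424? YES
  n = 912: C(912, 9) = 1156095740032081475120; 1156095740032081475120 < 1180591620717411303424? YES
  n = 913: C(913, 9) = 1167605542753639808390; 1167605542753639808390 < 1180591620717411303424? YES
  n = 914: C(914, 9) = 1179217089587653905932; 1179217089587653905932 < 1180591620717411303424? YES
  n = 915: C(915, 9) = 1190931166636537885130; 1190931166636537885130 < 1180591620717411303424? NO
  n = 916: C(916, 9) = 1202748565202942340440; 1202748565202942340440 < 1180591620717411303424? NO
The largest n with C(n, 9) < 1180591620717411303424 is n = 914 (where E[X] = 294804272396913476483/295147905179352825856 ≈ 0.99884). Hence R_4(9) > 914, i.e. R_4(9) ≥ 915.

Largest n = 914; hence R_4(9) > 914.


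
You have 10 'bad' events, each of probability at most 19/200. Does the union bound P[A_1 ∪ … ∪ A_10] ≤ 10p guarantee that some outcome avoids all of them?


Union bound: P[∪_{i=1}^{10} A_i] ≤ Σ_i P[A_i] ≤ 10·p = 10·(19/200) = 19/20.
Numerically: 19/20 ≈ 0.9500000.
Is 19/20 < 1? YES.
Since P[∪ A_i] ≤ 19/20 < 1, the complement has P[∩ A_i^c] ≥ 1 − 19/20 = 1/20 > 0, so some outcome avoids every A_i.

10·p = 19/20 ≈ 0.9500000; existence CERTIFIED by the union bound.


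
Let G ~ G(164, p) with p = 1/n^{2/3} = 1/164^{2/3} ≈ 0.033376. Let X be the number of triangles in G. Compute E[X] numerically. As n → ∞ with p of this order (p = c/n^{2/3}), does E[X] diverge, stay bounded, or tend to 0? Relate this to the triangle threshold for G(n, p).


Number of potential triangles: C(164, 3) = 721764.
Each occurs with probability p³ ≈ (0.033376)³ ≈ 3.7180250e-05.
By linearity: E[X] = C(164, 3)·p³ ≈ 721764 · 3.7180250e-05 ≈ 26.83537.
Since α = 2/3 < 1, p = c/n^{2/3} ≫ 1/n is above the triangle threshold p ~ 1/n. Asymptotically E[X] ~ (c³/6)·n^{3(1−α)} = (1³/6)·n^{1} → ∞; triangles are abundant w.h.p.

E[X] ≈ 26.83537; in regime p = Θ(1/n^{2/3}) E[X] diverges (above the triangle threshold p ~ 1/n).


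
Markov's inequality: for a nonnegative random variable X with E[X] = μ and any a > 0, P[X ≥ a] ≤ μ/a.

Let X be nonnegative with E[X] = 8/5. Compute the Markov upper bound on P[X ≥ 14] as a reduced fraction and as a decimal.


μ = E[X] = 8/5, a = 14.
Markov: P[X ≥ 14] ≤ μ/a = (8/5)/14 = 4/35.
Numerically: ≈ 0.114.
(Since a = 14 > μ = 1.600, the bound 4/35 is < 1 and informative.)

P[X ≥ 14] ≤ 4/35 ≈ 0.114.


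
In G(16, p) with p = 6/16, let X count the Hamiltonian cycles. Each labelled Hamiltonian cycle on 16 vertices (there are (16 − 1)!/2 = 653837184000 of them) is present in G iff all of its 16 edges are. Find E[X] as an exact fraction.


K_16 has (16 − 1)!/2 = 653837184000 labelled Hamiltonian cycles.
For each such Hamiltonian cycle H, let X_H = 1 if all 16 edges of H are present in G. Then P[X_H = 1] = p^{16} = (3/8)^{16} = 43046721/281474976710656.
By linearity: E[X] = Σ_H E[X_H] = 653837184000 · p^{16} = 653837184000 · 43046721/281474976710656 = 27485885585032875/274877906944.
Numerically: E[X] ≈ 1e+05.

E[X] = 653837184000 · (3/8)^{16} = 27485885585032875/274877906944 ≈ 1e+05.


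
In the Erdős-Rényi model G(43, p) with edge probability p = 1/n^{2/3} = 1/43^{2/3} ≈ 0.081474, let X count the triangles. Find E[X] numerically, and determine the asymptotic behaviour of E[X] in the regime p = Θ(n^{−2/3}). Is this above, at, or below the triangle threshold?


Number of potential triangles: C(43, 3) = 12341.
Each occurs with probability p³ ≈ (0.081474)³ ≈ 5.4083288e-04.
By linearity: E[X] = C(43, 3)·p³ ≈ 12341 · 5.4083288e-04 ≈ 6.67442.
Since α = 2/3 < 1, p = c/n^{2/3} ≫ 1/n is above the triangle threshold p ~ 1/n. Asymptotically E[X] ~ (c³/6)·n^{3(1−α)} = (1³/6)·n^{1} → ∞; triangles are abundant w.h.p.

E[X] ≈ 6.67442; in regime p = Θ(1/n^{2/3}) E[X] diverges (above the triangle threshold p ~ 1/n).


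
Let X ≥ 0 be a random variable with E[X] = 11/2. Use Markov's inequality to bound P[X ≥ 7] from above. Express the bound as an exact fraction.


μ = E[X] = 11/2, a = 7.
Markov: P[X ≥ 7] ≤ μ/a = (11/2)/7 = 11/14.
Numerically: ≈ 0.785714.
(Since a = 7 > μ = 5.500000, the bound 11/14 is < 1 and informative.)

P[X ≥ 7] ≤ 11/14 ≈ 0.785714.


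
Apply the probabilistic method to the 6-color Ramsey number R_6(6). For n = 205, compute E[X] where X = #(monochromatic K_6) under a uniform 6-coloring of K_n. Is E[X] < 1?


E[X] = C(205, 6) · 6^{1 − 15} = 95746959700 · 6^{−14} = 95746959700/78364164096.
As a reduced fraction: E[X] = 23936739925/19591041024 ≈ 1.222.
Is E[X] < 1? NO.
Since E[X] ≥ 1, the first-moment bound is inconclusive at n = 205; it does NOT by itself certify R_6(6) > 205.

E[X] = 23936739925/19591041024 ≈ 1.222; E[X] ≥ 1; first-moment method inconclusive here.


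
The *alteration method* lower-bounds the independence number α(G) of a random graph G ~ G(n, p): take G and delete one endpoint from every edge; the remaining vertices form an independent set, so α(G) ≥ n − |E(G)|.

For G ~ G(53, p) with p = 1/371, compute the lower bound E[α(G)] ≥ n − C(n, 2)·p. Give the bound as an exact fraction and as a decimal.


E[|E(G)|] = C(53, 2)·p = 1378 · (1/371) = 26/7.
E[α(G)] ≥ n − E[|E(G)|] = 53 − 26/7 = 345/7.
Numerically: ≈ 49.2857.
(This is only a lower bound; the true E[α(G)] may be larger.)

E[α(G)] ≥ 345/7 ≈ 49.2857.


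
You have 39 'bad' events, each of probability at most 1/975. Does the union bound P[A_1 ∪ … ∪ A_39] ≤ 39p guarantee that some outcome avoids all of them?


Union bound: P[∪_{i=1}^{39} A_i] ≤ Σ_i P[A_i] ≤ 39·p = 39·(1/975) = 1/25.
Numerically: 1/25 ≈ 0.040000.
Is 1/25 < 1? YES.
Since P[∪ A_i] ≤ 1/25 < 1, the complement has P[∩ A_i^c] ≥ 1 − 1/25 = 24/25 > 0, so some outcome avoids every A_i.

39·p = 1/25 ≈ 0.040000; existence CERTIFIED by the union bound.


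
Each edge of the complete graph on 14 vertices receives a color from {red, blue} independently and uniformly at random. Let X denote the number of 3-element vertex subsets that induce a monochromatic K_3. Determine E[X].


Let X = Σ_S X_S over the C(14, 3) = 364 subsets S of size 3, where X_S = 1 if the K_3 on S is monochromatic.
For a fixed S, the K_3 on S has C(3, 2) = 3 edges. P[all 3 edges red] = (1/2)^3, and likewise for blue, so P[monochromatic] = 2·(1/2)^3 = 2^{1 − 3} = 1/4.
By linearity of expectation: E[X] = C(14, 3) · 2^{1 − 3} = 364 · 1/4 = 91.
Numerically: E[X] ≈ 91.000000.

E[X] = C(14,3)·2^(1−C(3,2)) = 91 ≈ 91.000000.


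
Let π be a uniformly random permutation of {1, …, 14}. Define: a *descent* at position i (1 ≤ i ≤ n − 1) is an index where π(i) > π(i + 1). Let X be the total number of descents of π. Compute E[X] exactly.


Write X = Σ X_I over i = 1, …, 13, with X_I the indicator of one descent.
There are 13 indicators.
For each fixed i, the pair (π(i), π(i+1)) is a uniformly random ordered pair of distinct values from {1, …, 14}; by symmetry P[π(i) > π(i+1)] = 1/2.
By linearity: E[X] = 13 · (1/2) = (14 − 1) · (1/2) = 13/2 ≈ 6.500000.

E[X] = 13/2 = 6.500000.


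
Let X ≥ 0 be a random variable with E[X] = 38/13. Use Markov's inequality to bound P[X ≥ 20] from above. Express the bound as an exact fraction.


μ = E[X] = 38/13, a = 20.
Markov: P[X ≥ 20] ≤ μ/a = (38/13)/20 = 19/130.
Numerically: ≈ 0.14615.
(Since a = 20 > μ = 2.92308, the bound 19/130 is < 1 and informative.)

P[X ≥ 20] ≤ 19/130 ≈ 0.14615.


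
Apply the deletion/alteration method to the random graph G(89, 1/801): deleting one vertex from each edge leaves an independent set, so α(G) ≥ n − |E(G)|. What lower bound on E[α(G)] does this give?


E[|E(G)|] = C(89, 2)·p = 3916 · (1/801) = 44/9.
E[α(G)] ≥ n − E[|E(G)|] = 89 − 44/9 = 757/9.
Numerically: ≈ 84.111111.
(This is only a lower bound; the true E[α(G)] may be larger.)

E[α(G)] ≥ 757/9 ≈ 84.111111.


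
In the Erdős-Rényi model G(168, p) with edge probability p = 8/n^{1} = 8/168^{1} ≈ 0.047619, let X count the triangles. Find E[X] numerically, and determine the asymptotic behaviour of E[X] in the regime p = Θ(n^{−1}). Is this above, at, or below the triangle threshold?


Number of potential triangles: C(168, 3) = 776216.
Each occurs with probability p³ ≈ (0.047619)³ ≈ 1.07979700e-04.
By linearity: E[X] = C(168, 3)·p³ ≈ 776216 · 1.07979700e-04 ≈ 83.815571.
Here α = 1, so p = 8/n is exactly at the triangle threshold p ~ 1/n. Asymptotically E[X] → c³/6 = 8³/6 = 256/3 ≈ 85.333333, a bounded constant. In this regime the triangle count is asymptotically Poisson(c³/6).

E[X] ≈ 83.815571; in regime p = Θ(1/n^{1}) E[X] stays bounded (at the triangle threshold p ~ 1/n).


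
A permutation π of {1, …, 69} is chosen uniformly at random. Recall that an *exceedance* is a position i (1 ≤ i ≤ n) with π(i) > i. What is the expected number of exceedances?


Write X = Σ_{i=1}^{69} X_i, where X_i = 1_{π(i) > i}.
For each fixed i, π(i) is uniform over {1, …, 69} (marginal of a uniform permutation), so P[π(i) > i] = (n − i)/n. Summing: Σ_{i=1}^{69} (n − i)/n = (0 + 1 + … + 68)/69 = 69(69 − 1)/(2·69) = (69 − 1)/2.
Hence E[X] = Σ_{i=1}^{69} (69 − i)/69 = 34 ≈ 34.000000.

E[X] = 34 = 34.000000.


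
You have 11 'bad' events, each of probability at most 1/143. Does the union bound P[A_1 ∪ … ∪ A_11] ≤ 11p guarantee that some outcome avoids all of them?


Union bound: P[∪_{i=1}^{11} A_i] ≤ Σ_i P[A_i] ≤ 11·p = 11·(1/143) = 1/13.
Numerically: 1/13 ≈ 0.0769231.
Is 1/13 < 1? YES.
Since P[∪ A_i] ≤ 1/13 < 1, the complement has P[∩ A_i^c] ≥ 1 − 1/13 = 12/13 > 0, so some outcome avoids every A_i.

11·p = 1/13 ≈ 0.0769231; existence CERTIFIED by the union bound.


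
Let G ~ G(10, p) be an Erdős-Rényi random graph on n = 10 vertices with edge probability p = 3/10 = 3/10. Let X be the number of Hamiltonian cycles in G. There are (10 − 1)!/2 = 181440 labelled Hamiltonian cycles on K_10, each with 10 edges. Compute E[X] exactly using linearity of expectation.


K_10 has (10 − 1)!/2 = 181440 labelled Hamiltonian cycles.
For each such Hamiltonian cycle H, let X_H = 1 if all 10 edges of H are present in G. Then P[X_H = 1] = p^{10} = (3/10)^{10} = 59049/10000000000.
By linearity: E[X] = Σ_H E[X_H] = 181440 · p^{10} = 181440 · 59049/10000000000 = 33480783/31250000.
Numerically: E[X] ≈ 1.07.

E[X] = 181440 · (3/10)^{10} = 33480783/31250000 ≈ 1.07.


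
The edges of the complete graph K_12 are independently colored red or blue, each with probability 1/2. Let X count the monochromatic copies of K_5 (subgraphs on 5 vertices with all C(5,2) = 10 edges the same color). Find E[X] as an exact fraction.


Let X = Σ_S X_S over the C(12, 5) = 792 subsets S of size 5, where X_S = 1 if the K_5 on S is monochromatic.
For a fixed S, the K_5 on S has C(5, 2) = 10 edges. P[all 10 edges red] = (1/2)^10, and likewise for blue, so P[monochromatic] = 2·(1/2)^10 = 2^{1 − 10} = 1/512.
Summing: E[X] = C(12, 5) · 2^{1 − 10} = 792 · 1/512 = 99/64.
Numerically: E[X] ≈ 1.54688.

E[X] = C(12,5)·2^(1−C(5,2)) = 99/64 ≈ 1.54688.


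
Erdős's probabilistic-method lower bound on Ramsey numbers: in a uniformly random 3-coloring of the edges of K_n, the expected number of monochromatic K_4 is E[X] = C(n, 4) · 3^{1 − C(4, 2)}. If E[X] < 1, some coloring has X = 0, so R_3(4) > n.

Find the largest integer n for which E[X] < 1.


We need C(n, 4) · 3^{1 − 6} < 1, i.e. C(n, 4) < 3^{6 − 1} = 243.
Check values of n near the boundary:
  n = 6: C(6, 4) = 15; 15 < 243? YES
  n = 7: C(7, 4) = 35; 35 < 243? YES
  n = 8: C(8, 4) = 70; 70 < 243? YES
  n = 9: C(9, 4) = 126; 126 < 243? YES
  n = 10: C(10, 4) = 210; 210 < 243? YES
  n = 11: C(11, 4) = 330; 330 < 243? NO
  n = 12: C(12, 4) = 495; 495 < 243? NO
  n = 13: C(13, 4) = 715; 715 < 243? NO
The largest n with C(n, 4) < 243 is n = 10 (where E[X] = 70/81 ≈ 0.8642). Hence R_3(4) > 10, i.e. R_3(4) ≥ 11.

Largest n = 10; hence R_3(4) > 10.


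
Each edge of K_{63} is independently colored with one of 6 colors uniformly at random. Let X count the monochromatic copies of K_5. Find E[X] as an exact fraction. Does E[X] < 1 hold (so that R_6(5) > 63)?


E[X] = C(63, 5) · 6^{1 − 10} = 7028847 · 6^{−9} = 7028847/10077696.
As a reduced fraction: E[X] = 780983/1119744 ≈ 0.697.
Is E[X] < 1? YES.
Since E[X] < 1, there exists a 6-coloring of K_{63} with no monochromatic K_5; hence R_6(5) > 63.

E[X] = 780983/1119744 ≈ 0.697; E[X] < 1, so R_6(5) > 63.


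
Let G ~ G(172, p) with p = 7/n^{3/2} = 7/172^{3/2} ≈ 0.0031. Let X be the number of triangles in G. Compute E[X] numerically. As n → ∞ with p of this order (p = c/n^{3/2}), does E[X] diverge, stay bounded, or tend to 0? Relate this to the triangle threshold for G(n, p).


Number of potential triangles: C(172, 3) = 833340.
Each occurs with probability p³ ≈ (0.0031)³ ≈ 2.98824e-08.
By linearity: E[X] = C(172, 3)·p³ ≈ 833340 · 2.98824e-08 ≈ 0.025.
Since α = 3/2 > 1, p = c/n^{3/2} = o(1/n) is below the triangle threshold p ~ 1/n. Asymptotically E[X] ~ (c³/6)·n^{3(1−α)} = (7³/6)·n^{-1.5} → 0, so by Markov's inequality G has no triangles w.h.p.

E[X] ≈ 0.025; in regime p = Θ(1/n^{3/2}) E[X] tends to 0 (below the triangle threshold p ~ 1/n).


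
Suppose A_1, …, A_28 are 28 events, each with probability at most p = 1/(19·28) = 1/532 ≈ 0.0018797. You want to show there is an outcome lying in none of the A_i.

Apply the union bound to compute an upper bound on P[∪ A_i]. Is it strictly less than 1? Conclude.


Union bound: P[∪_{i=1}^{28} A_i] ≤ Σ_i P[A_i] ≤ 28·p = 28·(1/532) = 1/19.
Numerically: 1/19 ≈ 0.0526316.
Is 1/19 < 1? YES.
Since P[∪ A_i] ≤ 1/19 < 1, the complement has P[∩ A_i^c] ≥ 1 − 1/19 = 18/19 > 0, so some outcome avoids every A_i.

28·p = 1/19 ≈ 0.0526316; existence CERTIFIED by the union bound.


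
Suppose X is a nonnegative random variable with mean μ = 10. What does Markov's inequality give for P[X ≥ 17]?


μ = E[X] = 10, a = 17.
Markov: P[X ≥ 17] ≤ μ/a = (10)/17 = 10/17.
Numerically: ≈ 0.588.
(Since a = 17 > μ = 10.000, the bound 10/17 is < 1 and informative.)

P[X ≥ 17] ≤ 10/17 ≈ 0.588.


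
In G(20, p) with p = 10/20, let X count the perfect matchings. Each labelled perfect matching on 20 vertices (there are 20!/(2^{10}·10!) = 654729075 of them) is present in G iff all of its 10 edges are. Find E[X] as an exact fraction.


K_20 has 20!/(2^{10}·10!) = 654729075 labelled perfect matchings.
For each such perfect matching H, let X_H = 1 if all 10 edges of H are present in G. Then P[X_H = 1] = p^{10} = (1/2)^{10} = 1/1024.
Summing the indicators: E[X] = Σ_H E[X_H] = 654729075 · p^{10} = 654729075 · 1/1024 = 654729075/1024.
Numerically: E[X] ≈ 639384.

E[X] = 654729075 · (1/2)^{10} = 654729075/1024 ≈ 639384.


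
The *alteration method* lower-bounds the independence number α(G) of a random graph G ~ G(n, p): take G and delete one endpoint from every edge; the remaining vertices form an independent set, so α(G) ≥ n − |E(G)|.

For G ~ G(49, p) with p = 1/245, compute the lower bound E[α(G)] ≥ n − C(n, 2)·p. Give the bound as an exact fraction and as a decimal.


E[|E(G)|] = C(49, 2)·p = 1176 · (1/245) = 24/5.
E[α(G)] ≥ n − E[|E(G)|] = 49 − 24/5 = 221/5.
Numerically: ≈ 44.20000.
(This is only a lower bound; the true E[α(G)] may be larger.)

E[α(G)] ≥ 221/5 ≈ 44.20000.


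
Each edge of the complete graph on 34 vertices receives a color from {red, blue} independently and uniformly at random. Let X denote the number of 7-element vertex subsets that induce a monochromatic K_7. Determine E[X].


Let X = Σ_S X_S over the C(34, 7) = 5379616 subsets S of size 7, where X_S = 1 if the K_7 on S is monochromatic.
For a fixed S, the K_7 on S has C(7, 2) = 21 edges. P[all 21 edges red] = (1/2)^21, and likewise for blue, so P[monochromatic] = 2·(1/2)^21 = 2^{1 − 21} = 1/1048576.
By linearity of expectation: E[X] = C(34, 7) · 2^{1 − 21} = 5379616 · 1/1048576 = 168113/32768.
Numerically: E[X] ≈ 5.13040.

E[X] = C(34,7)·2^(1−C(7,2)) = 168113/32768 ≈ 5.13040.


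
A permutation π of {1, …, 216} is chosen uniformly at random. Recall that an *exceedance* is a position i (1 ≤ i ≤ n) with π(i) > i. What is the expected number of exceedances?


Write X = Σ_{i=1}^{216} X_i, where X_i = 1_{π(i) > i}.
For each fixed i, π(i) is uniform over {1, …, 216} (marginal of a uniform permutation), so P[π(i) > i] = (n − i)/n. Summing: Σ_{i=1}^{216} (n − i)/n = (0 + 1 + … + 215)/216 = 216(216 − 1)/(2·216) = (216 − 1)/2.
Hence E[X] = Σ_{i=1}^{216} (216 − i)/216 = 215/2 ≈ 107.5000.

E[X] = 215/2 = 107.5000.


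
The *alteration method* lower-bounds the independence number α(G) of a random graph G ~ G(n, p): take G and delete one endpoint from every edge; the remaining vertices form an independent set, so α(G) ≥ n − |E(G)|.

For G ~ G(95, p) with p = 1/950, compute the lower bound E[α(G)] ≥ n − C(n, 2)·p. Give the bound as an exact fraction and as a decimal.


E[|E(G)|] = C(95, 2)·p = 4465 · (1/950) = 47/10.
E[α(G)] ≥ n − E[|E(G)|] = 95 − 47/10 = 903/10.
Numerically: ≈ 90.3000.
(This is only a lower bound; the true E[α(G)] may be larger.)

E[α(G)] ≥ 903/10 ≈ 90.3000.


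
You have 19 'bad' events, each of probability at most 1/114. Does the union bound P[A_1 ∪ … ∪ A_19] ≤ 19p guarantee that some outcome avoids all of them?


Union bound: P[∪_{i=1}^{19} A_i] ≤ Σ_i P[A_i] ≤ 19·p = 19·(1/114) = 1/6.
Numerically: 1/6 ≈ 0.1666667.
Is 1/6 < 1? YES.
Since P[∪ A_i] ≤ 1/6 < 1, the complement has P[∩ A_i^c] ≥ 1 − 1/6 = 5/6 > 0, so some outcome avoids every A_i.

19·p = 1/6 ≈ 0.1666667; existence CERTIFIED by the union bound.


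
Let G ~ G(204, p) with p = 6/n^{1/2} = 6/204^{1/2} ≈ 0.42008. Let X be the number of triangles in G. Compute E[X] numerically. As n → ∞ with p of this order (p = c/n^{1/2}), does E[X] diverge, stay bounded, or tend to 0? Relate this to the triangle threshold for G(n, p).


Number of potential triangles: C(204, 3) = 1394204.
Each occurs with probability p³ ≈ (0.42008)³ ≈ 7.4132475e-02.
By linearity: E[X] = C(204, 3)·p³ ≈ 1394204 · 7.4132475e-02 ≈ 103355.79323.
Since α = 1/2 < 1, p = c/n^{1/2} ≫ 1/n is above the triangle threshold p ~ 1/n. Asymptotically E[X] ~ (c³/6)·n^{3(1−α)} = (6³/6)·n^{1.5} → ∞; triangles are abundant w.h.p.

E[X] ≈ 103355.79323; in regime p = Θ(1/n^{1/2}) E[X] diverges (above the triangle threshold p ~ 1/n).


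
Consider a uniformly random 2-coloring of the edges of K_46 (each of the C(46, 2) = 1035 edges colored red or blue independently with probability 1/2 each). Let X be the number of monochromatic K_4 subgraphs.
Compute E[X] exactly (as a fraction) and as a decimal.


Let X = Σ_S X_S over the C(46, 4) = 163185 subsets S of size 4, where X_S = 1 if the K_4 on S is monochromatic.
For a fixed S, the K_4 on S has C(4, 2) = 6 edges. P[all 6 edges red] = (1/2)^6, and likewise for blue, so P[monochromatic] = 2·(1/2)^6 = 2^{1 − 6} = 1/32.
Summing: E[X] = C(46, 4) · 2^{1 − 6} = 163185 · 1/32 = 163185/32.
Numerically: E[X] ≈ 5099.53125.

E[X] = C(46,4)·2^(1−C(4,2)) = 163185/32 ≈ 5099.53125.


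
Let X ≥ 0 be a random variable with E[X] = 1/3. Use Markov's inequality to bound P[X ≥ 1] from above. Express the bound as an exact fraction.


μ = E[X] = 1/3, a = 1.
Markov: P[X ≥ 1] ≤ μ/a = (1/3)/1 = 1/3.
Numerically: ≈ 0.333.
(Since a = 1 > μ = 0.333, the bound 1/3 is < 1 and informative.)

P[X ≥ 1] ≤ 1/3 ≈ 0.333.


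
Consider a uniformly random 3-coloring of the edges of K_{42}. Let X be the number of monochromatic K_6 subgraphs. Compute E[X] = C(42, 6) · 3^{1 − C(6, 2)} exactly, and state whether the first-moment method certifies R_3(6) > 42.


E[X] = C(42, 6) · 3^{1 − 15} = 5245786 · 3^{−14} = 5245786/4782969.
As a reduced fraction: E[X] = 5245786/4782969 ≈ 1.097.
Is E[X] < 1? NO.
Since E[X] ≥ 1, the first-moment bound is inconclusive at n = 42; it does NOT by itself certify R_3(6) > 42.

E[X] = 5245786/4782969 ≈ 1.097; E[X] ≥ 1; first-moment method inconclusive here.


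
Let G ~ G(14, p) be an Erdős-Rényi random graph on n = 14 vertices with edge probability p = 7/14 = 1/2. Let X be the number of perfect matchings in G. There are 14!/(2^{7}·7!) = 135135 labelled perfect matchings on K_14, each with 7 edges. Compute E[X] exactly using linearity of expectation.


K_14 has 14!/(2^{7}·7!) = 135135 labelled perfect matchings.
For each such perfect matching H, let X_H = 1 if all 7 edges of H are present in G. Then P[X_H = 1] = p^{7} = (1/2)^{7} = 1/128.
By linearity of expectation: E[X] = Σ_H E[X_H] = 135135 · p^{7} = 135135 · 1/128 = 135135/128.
Numerically: E[X] ≈ 1.06e+03.

E[X] = 135135 · (1/2)^{7} = 135135/128 ≈ 1.06e+03.


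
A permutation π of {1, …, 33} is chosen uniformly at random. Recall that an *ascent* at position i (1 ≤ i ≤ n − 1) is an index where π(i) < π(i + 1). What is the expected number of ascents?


Write X = Σ X_I over i = 1, …, 32, with X_I the indicator of one ascent.
There are 32 indicators.
For each fixed i, the pair (π(i), π(i+1)) is a uniformly random ordered pair of distinct values from {1, …, 33}; by symmetry P[π(i) < π(i+1)] = 1/2.
By linearity: E[X] = 32 · (1/2) = (33 − 1) · (1/2) = 16 ≈ 16.000000.

E[X] = 16 = 16.000000.


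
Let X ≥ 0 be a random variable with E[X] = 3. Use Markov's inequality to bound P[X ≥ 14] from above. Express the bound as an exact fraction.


μ = E[X] = 3, a = 14.
Markov: P[X ≥ 14] ≤ μ/a = (3)/14 = 3/14.
Numerically: ≈ 0.21429.
(Since a = 14 > μ = 3.00000, the bound 3/14 is < 1 and informative.)

P[X ≥ 14] ≤ 3/14 ≈ 0.21429.


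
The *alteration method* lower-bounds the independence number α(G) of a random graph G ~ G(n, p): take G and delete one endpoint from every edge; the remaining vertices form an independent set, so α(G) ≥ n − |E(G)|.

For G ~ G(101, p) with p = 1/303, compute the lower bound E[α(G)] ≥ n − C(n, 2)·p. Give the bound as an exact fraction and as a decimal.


E[|E(G)|] = C(101, 2)·p = 5050 · (1/303) = 50/3.
E[α(G)] ≥ n − E[|E(G)|] = 101 − 50/3 = 253/3.
Numerically: ≈ 84.3333.
(This is only a lower bound; the true E[α(G)] may be larger.)

E[α(G)] ≥ 253/3 ≈ 84.3333.


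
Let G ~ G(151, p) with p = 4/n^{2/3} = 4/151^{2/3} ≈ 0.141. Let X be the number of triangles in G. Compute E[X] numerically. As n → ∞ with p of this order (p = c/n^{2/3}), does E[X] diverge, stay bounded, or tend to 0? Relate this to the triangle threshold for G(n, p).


Number of potential triangles: C(151, 3) = 562475.
Each occurs with probability p³ ≈ (0.141)³ ≈ 2.80689e-03.
By linearity: E[X] = C(151, 3)·p³ ≈ 562475 · 2.80689e-03 ≈ 1578.808.
Since α = 2/3 < 1, p = c/n^{2/3} ≫ 1/n is above the triangle threshold p ~ 1/n. Asymptotically E[X] ~ (c³/6)·n^{3(1−α)} = (4³/6)·n^{1} → ∞; triangles are abundant w.h.p.

E[X] ≈ 1578.808; in regime p = Θ(1/n^{2/3}) E[X] diverges (above the triangle threshold p ~ 1/n).


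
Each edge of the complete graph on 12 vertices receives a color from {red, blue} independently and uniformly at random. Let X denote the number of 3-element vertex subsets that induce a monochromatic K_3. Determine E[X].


Let X = Σ_S X_S over the C(12, 3) = 220 subsets S of size 3, where X_S = 1 if the K_3 on S is monochromatic.
For a fixed S, the K_3 on S has C(3, 2) = 3 edges. P[all 3 edges red] = (1/2)^3, and likewise for blue, so P[monochromatic] = 2·(1/2)^3 = 2^{1 − 3} = 1/4.
By linearity: E[X] = C(12, 3) · 2^{1 − 3} = 220 · 1/4 = 55.
Numerically: E[X] ≈ 55.0000.

E[X] = C(12,3)·2^(1−C(3,2)) = 55 ≈ 55.0000.


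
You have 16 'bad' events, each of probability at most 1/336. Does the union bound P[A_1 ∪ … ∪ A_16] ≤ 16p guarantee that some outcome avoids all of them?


Union bound: P[∪_{i=1}^{16} A_i] ≤ Σ_i P[A_i] ≤ 16·p = 16·(1/336) = 1/21.
Numerically: 1/21 ≈ 0.047619.
Is 1/21 < 1? YES.
Since P[∪ A_i] ≤ 1/21 < 1, the complement has P[∩ A_i^c] ≥ 1 − 1/21 = 20/21 > 0, so some outcome avoids every A_i.

16·p = 1/21 ≈ 0.047619; existence CERTIFIED by the union bound.


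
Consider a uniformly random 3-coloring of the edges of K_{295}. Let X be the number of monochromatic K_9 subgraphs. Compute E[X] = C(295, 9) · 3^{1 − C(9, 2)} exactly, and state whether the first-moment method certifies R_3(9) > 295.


E[X] = C(295, 9) · 3^{1 − 36} = 41221140106119260 · 3^{−35} = 41221140106119260/50031545098999707.
As a reduced fraction: E[X] = 41221140106119260/50031545098999707 ≈ 0.8239030.
Is E[X] < 1? YES.
Since E[X] < 1, there exists a 3-coloring of K_{295} with no monochromatic K_9; hence R_3(9) > 295.

E[X] = 41221140106119260/50031545098999707 ≈ 0.8239030; E[X] < 1, so R_3(9) > 295.


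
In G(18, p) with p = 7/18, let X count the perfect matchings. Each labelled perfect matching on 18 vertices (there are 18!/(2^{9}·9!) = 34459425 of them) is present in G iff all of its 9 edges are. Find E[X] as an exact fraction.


K_18 has 18!/(2^{9}·9!) = 34459425 labelled perfect matchings.
For each such perfect matching H, let X_H = 1 if all 9 edges of H are present in G. Then P[X_H = 1] = p^{9} = (7/18)^{9} = 40353607/198359290368.
Summing the indicators: E[X] = Σ_H E[X_H] = 34459425 · p^{9} = 34459425 · 40353607/198359290368 = 17167433257975/2448880128.
Numerically: E[X] ≈ 7010.3.

E[X] = 34459425 · (7/18)^{9} = 17167433257975/2448880128 ≈ 7010.3.


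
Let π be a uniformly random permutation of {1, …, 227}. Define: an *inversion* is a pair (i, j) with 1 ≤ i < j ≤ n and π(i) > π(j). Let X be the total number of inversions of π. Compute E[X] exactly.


Write X = Σ X_I over the C(227, 2) = 25651 pairs i < j, with X_I the indicator of one inversion.
There are 25651 indicators.
For each fixed pair i < j, the values π(i) and π(j) are two distinct elements of {1, …, 227} in uniformly random order; by symmetry P[π(i) > π(j)] = 1/2.
By linearity: E[X] = 25651 · (1/2) = C(227, 2) · (1/2) = 25651/2 = 25651/2 ≈ 12825.5000.

E[X] = 25651/2 = 12825.5000.


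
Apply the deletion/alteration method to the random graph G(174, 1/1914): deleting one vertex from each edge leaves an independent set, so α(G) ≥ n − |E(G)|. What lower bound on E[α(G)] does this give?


E[|E(G)|] = C(174, 2)·p = 15051 · (1/1914) = 173/22.
E[α(G)] ≥ n − E[|E(G)|] = 174 − 173/22 = 3655/22.
Numerically: ≈ 166.13636.
(This is only a lower bound; the true E[α(G)] may be larger.)

E[α(G)] ≥ 3655/22 ≈ 166.13636.


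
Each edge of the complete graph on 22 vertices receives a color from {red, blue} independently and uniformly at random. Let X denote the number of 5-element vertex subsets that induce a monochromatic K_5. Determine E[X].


Let X = Σ_S X_S over the C(22, 5) = 26334 subsets S of size 5, where X_S = 1 if the K_5 on S is monochromatic.
For a fixed S, the K_5 on S has C(5, 2) = 10 edges. P[all 10 edges red] = (1/2)^10, and likewise for blue, so P[monochromatic] = 2·(1/2)^10 = 2^{1 − 10} = 1/512.
By linearity of expectation: E[X] = C(22, 5) · 2^{1 − 10} = 26334 · 1/512 = 13167/256.
Numerically: E[X] ≈ 51.43359.

E[X] = C(22,5)·2^(1−C(5,2)) = 13167/256 ≈ 51.43359.


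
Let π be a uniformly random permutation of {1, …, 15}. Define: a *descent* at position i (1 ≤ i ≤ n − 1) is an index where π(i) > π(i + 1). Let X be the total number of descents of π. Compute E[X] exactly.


Write X = Σ X_I over i = 1, …, 14, with X_I the indicator of one descent.
There are 14 indicators.
For each fixed i, the pair (π(i), π(i+1)) is a uniformly random ordered pair of distinct values from {1, …, 15}; by symmetry P[π(i) > π(i+1)] = 1/2.
By linearity: E[X] = 14 · (1/2) = (15 − 1) · (1/2) = 7 ≈ 7.00000.

E[X] = 7 = 7.00000.


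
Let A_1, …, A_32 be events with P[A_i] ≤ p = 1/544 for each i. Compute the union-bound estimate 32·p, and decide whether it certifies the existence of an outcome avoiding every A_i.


Union bound: P[∪_{i=1}^{32} A_i] ≤ Σ_i P[A_i] ≤ 32·p = 32·(1/544) = 1/17.
Numerically: 1/17 ≈ 0.0588235.
Is 1/17 < 1? YES.
Since P[∪ A_i] ≤ 1/17 < 1, the complement has P[∩ A_i^c] ≥ 1 − 1/17 = 16/17 > 0, so some outcome avoids every A_i.

32·p = 1/17 ≈ 0.0588235; existence CERTIFIED by the union bound.


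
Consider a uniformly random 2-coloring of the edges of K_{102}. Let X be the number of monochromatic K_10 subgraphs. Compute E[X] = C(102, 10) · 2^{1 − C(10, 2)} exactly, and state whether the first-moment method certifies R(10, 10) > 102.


E[X] = C(102, 10) · 2^{1 − 45} = 21300860967540 · 2^{−44} = 21300860967540/17592186044416.
As a reduced fraction: E[X] = 5325215241885/4398046511104 ≈ 1.2108138.
Is E[X] < 1? NO.
Since E[X] ≥ 1, the first-moment bound is inconclusive at n = 102; it does NOT by itself certify R(10, 10) > 102.

E[X] = 5325215241885/4398046511104 ≈ 1.2108138; E[X] ≥ 1; first-moment method inconclusive here.


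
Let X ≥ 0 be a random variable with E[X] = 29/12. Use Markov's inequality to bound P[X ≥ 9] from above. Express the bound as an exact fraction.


μ = E[X] = 29/12, a = 9.
Markov: P[X ≥ 9] ≤ μ/a = (29/12)/9 = 29/108.
Numerically: ≈ 0.26852.
(Since a = 9 > μ = 2.41667, the bound 29/108 is < 1 and informative.)

P[X ≥ 9] ≤ 29/108 ≈ 0.26852.


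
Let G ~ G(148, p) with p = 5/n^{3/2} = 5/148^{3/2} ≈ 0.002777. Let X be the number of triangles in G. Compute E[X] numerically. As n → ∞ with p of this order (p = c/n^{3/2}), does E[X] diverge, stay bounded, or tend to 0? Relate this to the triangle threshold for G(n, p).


Number of potential triangles: C(148, 3) = 529396.
Each occurs with probability p³ ≈ (0.002777)³ ≈ 2.141570e-08.
By linearity: E[X] = C(148, 3)·p³ ≈ 529396 · 2.141570e-08 ≈ 0.0113.
Since α = 3/2 > 1, p = c/n^{3/2} = o(1/n) is below the triangle threshold p ~ 1/n. Asymptotically E[X] ~ (c³/6)·n^{3(1−α)} = (5³/6)·n^{-1.5} → 0, so by Markov's inequality G has no triangles w.h.p.

E[X] ≈ 0.0113; in regime p = Θ(1/n^{3/2}) E[X] tends to 0 (below the triangle threshold p ~ 1/n).


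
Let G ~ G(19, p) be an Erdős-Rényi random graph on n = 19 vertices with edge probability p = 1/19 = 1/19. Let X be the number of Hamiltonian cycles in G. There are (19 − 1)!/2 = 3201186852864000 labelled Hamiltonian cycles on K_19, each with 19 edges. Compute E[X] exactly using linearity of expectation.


K_19 has (19 − 1)!/2 = 3201186852864000 labelled Hamiltonian cycles.
For each such Hamiltonian cycle H, let X_H = 1 if all 19 edges of H are present in G. Then P[X_H = 1] = p^{19} = (1/19)^{19} = 1/1978419655660313589123979.
Summing the indicators: E[X] = Σ_H E[X_H] = 3201186852864000 · p^{19} = 3201186852864000 · 1/1978419655660313589123979 = 3201186852864000/1978419655660313589123979.
Numerically: E[X] ≈ 1.6181e-09.

E[X] = 3201186852864000 · (1/19)^{19} = 3201186852864000/1978419655660313589123979 ≈ 1.6181e-09.


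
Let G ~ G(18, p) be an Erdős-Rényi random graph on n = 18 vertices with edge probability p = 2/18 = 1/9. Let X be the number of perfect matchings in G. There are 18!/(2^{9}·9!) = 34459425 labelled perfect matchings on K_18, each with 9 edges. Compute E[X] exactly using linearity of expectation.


K_18 has 18!/(2^{9}·9!) = 34459425 labelled perfect matchings.
For each such perfect matching H, let X_H = 1 if all 9 edges of H are present in G. Then P[X_H = 1] = p^{9} = (1/9)^{9} = 1/387420489.
Summing the indicators: E[X] = Σ_H E[X_H] = 34459425 · p^{9} = 34459425 · 1/387420489 = 425425/4782969.
Numerically: E[X] ≈ 0.0889458.

E[X] = 34459425 · (1/9)^{9} = 425425/4782969 ≈ 0.0889458.


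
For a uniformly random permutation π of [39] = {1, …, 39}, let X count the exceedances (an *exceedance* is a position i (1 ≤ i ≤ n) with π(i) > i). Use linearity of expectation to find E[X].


Write X = Σ_{i=1}^{39} X_i, where X_i = 1_{π(i) > i}.
For each fixed i, π(i) is uniform over {1, …, 39} (marginal of a uniform permutation), so P[π(i) > i] = (n − i)/n. Summing: Σ_{i=1}^{39} (n − i)/n = (0 + 1 + … + 38)/39 = 39(39 − 1)/(2·39) = (39 − 1)/2.
Hence E[X] = Σ_{i=1}^{39} (39 − i)/39 = 19 ≈ 19.000000.

E[X] = 19 = 19.000000.


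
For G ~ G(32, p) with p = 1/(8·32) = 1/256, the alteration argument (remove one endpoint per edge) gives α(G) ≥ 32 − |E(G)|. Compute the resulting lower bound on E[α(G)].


E[|E(G)|] = C(32, 2)·p = 496 · (1/256) = 31/16.
E[α(G)] ≥ n − E[|E(G)|] = 32 − 31/16 = 481/16.
Numerically: ≈ 30.0625.
(This is only a lower bound; the true E[α(G)] may be larger.)

E[α(G)] ≥ 481/16 ≈ 30.0625.


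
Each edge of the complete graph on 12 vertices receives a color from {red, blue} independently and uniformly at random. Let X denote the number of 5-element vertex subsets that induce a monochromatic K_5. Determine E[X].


Let X = Σ_S X_S over the C(12, 5) = 792 subsets S of size 5, where X_S = 1 if the K_5 on S is monochromatic.
For a fixed S, the K_5 on S has C(5, 2) = 10 edges. P[all 10 edges red] = (1/2)^10, and likewise for blue, so P[monochromatic] = 2·(1/2)^10 = 2^{1 − 10} = 1/512.
Summing: E[X] = C(12, 5) · 2^{1 − 10} = 792 · 1/512 = 99/64.
Numerically: E[X] ≈ 1.5469.

E[X] = C(12,5)·2^(1−C(5,2)) = 99/64 ≈ 1.5469.


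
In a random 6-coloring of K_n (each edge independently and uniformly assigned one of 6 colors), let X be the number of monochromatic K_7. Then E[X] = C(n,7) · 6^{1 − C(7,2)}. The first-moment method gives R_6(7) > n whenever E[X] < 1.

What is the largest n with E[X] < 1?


We need C(n, 7) · 6^{1 − 21} < 1, i.e. C(n, 7) < 6^{21 − 1} = 3656158440062976.
Check values of n near the boundary:
  n = 567: C(567, 7) = 3601671315933933; 3601671315933933 < 3656158440062976? YES
  n = 568: C(568, 7) = 3646611956239704; 3646611956239704 < 3656158440062976? YES
  n = 569: C(569, 7) = 3692032389858348; 3692032389858348 < 3656158440062976? NO
The largest n with C(n, 7) < 3656158440062976 is n = 568 (where E[X] = 16882462760369/16926659444736 ≈ 0.99739). Hence R_6(7) > 568, i.e. R_6(7) ≥ 569.

Largest n = 568; hence R_6(7) > 568.


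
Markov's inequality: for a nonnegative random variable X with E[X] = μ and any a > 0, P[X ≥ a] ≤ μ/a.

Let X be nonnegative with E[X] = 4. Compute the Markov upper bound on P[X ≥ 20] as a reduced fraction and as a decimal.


μ = E[X] = 4, a = 20.
Markov: P[X ≥ 20] ≤ μ/a = (4)/20 = 1/5.
Numerically: ≈ 0.20000.
(Since a = 20 > μ = 4.00000, the bound 1/5 is < 1 and informative.)

P[X ≥ 20] ≤ 1/5 ≈ 0.20000.


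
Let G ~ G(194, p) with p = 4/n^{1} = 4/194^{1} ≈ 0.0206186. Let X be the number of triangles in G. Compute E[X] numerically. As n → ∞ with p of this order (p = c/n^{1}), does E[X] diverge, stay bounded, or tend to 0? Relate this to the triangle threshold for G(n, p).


Number of potential triangles: C(194, 3) = 1198144.
Each occurs with probability p³ ≈ (0.0206186)³ ≈ 8.76546145e-06.
By linearity: E[X] = C(194, 3)·p³ ≈ 1198144 · 8.76546145e-06 ≈ 10.502285.
Here α = 1, so p = 4/n is exactly at the triangle threshold p ~ 1/n. Asymptotically E[X] → c³/6 = 4³/6 = 32/3 ≈ 10.666667, a bounded constant. In this regime the triangle count is asymptotically Poisson(c³/6).

E[X] ≈ 10.502285; in regime p = Θ(1/n^{1}) E[X] stays bounded (at the triangle threshold p ~ 1/n).


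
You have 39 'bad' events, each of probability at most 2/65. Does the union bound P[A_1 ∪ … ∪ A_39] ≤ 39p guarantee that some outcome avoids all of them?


Union bound: P[∪_{i=1}^{39} A_i] ≤ Σ_i P[A_i] ≤ 39·p = 39·(2/65) = 6/5.
Numerically: 6/5 ≈ 1.200000.
Is 6/5 < 1? NO.
Since the bound 6/5 is ≥ 1, the union bound is uninformative here; it does NOT by itself certify existence.

39·p = 6/5 ≈ 1.200000; existence NOT certified by the union bound.


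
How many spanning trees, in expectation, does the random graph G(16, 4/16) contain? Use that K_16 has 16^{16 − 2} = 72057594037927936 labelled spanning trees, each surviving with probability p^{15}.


K_16 has 16^{16 − 2} = 72057594037927936 labelled spanning trees.
For each such spanning tree H, let X_H = 1 if all 15 edges of H are present in G. Then P[X_H = 1] = p^{15} = (1/4)^{15} = 1/1073741824.
By linearity of expectation: E[X] = Σ_H E[X_H] = 72057594037927936 · p^{15} = 72057594037927936 · 1/1073741824 = 67108864.
Numerically: E[X] ≈ 6.7109e+07.

E[X] = 72057594037927936 · (1/4)^{15} = 67108864 ≈ 6.7109e+07.


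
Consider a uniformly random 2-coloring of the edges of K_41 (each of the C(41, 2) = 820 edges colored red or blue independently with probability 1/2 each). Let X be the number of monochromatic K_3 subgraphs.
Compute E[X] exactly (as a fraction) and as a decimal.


Let X = Σ_S X_S over the C(41, 3) = 10660 subsets S of size 3, where X_S = 1 if the K_3 on S is monochromatic.
For a fixed S, the K_3 on S has C(3, 2) = 3 edges. P[all 3 edges red] = (1/2)^3, and likewise for blue, so P[monochromatic] = 2·(1/2)^3 = 2^{1 − 3} = 1/4.
Summing: E[X] = C(41, 3) · 2^{1 − 3} = 10660 · 1/4 = 2665.
Numerically: E[X] ≈ 2665.00000.

E[X] = C(41,3)·2^(1−C(3,2)) = 2665 ≈ 2665.00000.


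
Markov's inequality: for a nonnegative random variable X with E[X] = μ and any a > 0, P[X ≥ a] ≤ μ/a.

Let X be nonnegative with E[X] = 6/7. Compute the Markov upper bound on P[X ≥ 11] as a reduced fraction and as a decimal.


μ = E[X] = 6/7, a = 11.
Markov: P[X ≥ 11] ≤ μ/a = (6/7)/11 = 6/77.
Numerically: ≈ 0.077922.
(Since a = 11 > μ = 0.857143, the bound 6/77 is < 1 and informative.)

P[X ≥ 11] ≤ 6/77 ≈ 0.077922.


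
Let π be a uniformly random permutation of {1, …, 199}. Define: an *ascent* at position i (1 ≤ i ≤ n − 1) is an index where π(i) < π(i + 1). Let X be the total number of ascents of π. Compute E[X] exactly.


Write X = Σ X_I over i = 1, …, 198, with X_I the indicator of one ascent.
There are 198 indicators.
For each fixed i, the pair (π(i), π(i+1)) is a uniformly random ordered pair of distinct values from {1, …, 199}; by symmetry P[π(i) < π(i+1)] = 1/2.
By linearity: E[X] = 198 · (1/2) = (199 − 1) · (1/2) = 99 ≈ 99.000000.

E[X] = 99 = 99.000000.


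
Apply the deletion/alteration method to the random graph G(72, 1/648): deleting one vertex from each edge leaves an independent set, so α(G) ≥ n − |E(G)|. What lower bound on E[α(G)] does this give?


E[|E(G)|] = C(72, 2)·p = 2556 · (1/648) = 71/18.
E[α(G)] ≥ n − E[|E(G)|] = 72 − 71/18 = 1225/18.
Numerically: ≈ 68.055556.
(This is only a lower bound; the true E[α(G)] may be larger.)

E[α(G)] ≥ 1225/18 ≈ 68.055556.
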